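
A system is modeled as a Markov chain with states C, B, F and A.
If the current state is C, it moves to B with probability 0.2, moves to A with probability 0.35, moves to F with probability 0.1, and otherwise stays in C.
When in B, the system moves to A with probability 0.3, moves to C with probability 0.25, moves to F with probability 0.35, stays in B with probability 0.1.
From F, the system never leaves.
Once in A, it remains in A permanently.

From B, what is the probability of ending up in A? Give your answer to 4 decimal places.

Let h(s) be the probability of absorption at A starting from transient state s. Then h(A) = 1 and h(F) = 0. By first-step analysis:
h(C) = 0.35·h(C) + 0.2·h(B) + 0.1·0 + 0.35·1
h(B) = 0.25·h(C) + 0.1·h(B) + 0.35·0 + 0.3·1
Solving: h(C) = 0.7009, h(B) = 0.5280.
Starting from B, the probability is 0.5280.

0.5280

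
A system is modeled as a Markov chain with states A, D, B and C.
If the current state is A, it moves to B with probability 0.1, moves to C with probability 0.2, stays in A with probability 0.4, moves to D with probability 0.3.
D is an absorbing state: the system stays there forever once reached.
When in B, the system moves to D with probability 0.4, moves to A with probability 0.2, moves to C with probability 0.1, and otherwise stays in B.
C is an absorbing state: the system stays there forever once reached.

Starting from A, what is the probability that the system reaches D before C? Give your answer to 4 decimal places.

Let h(s) be the probability of absorption at D starting from transient state s. Then h(D) = 1 and h(C) = 0. By first-step analysis:
h(A) = 0.4·h(A) + 0.3·1 + 0.1·h(B) + 0.2·0
h(B) = 0.2·h(A) + 0.4·1 + 0.3·h(B) + 0.1·0
Solving: h(A) = 0.6250, h(B) = 0.7500.
Starting from A, the probability is 0.6250.

0.6250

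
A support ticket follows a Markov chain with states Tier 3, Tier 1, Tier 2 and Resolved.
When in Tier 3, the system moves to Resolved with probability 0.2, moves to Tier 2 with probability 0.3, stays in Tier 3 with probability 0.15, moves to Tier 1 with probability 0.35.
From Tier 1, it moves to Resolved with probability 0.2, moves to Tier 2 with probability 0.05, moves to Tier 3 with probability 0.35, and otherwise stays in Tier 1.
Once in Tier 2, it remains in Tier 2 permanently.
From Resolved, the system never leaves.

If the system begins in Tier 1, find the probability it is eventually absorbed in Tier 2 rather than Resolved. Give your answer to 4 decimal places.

0.3806

Let h(s) be the probability of absorption at Tier 2 starting from transient state s. Then h(Tier 2) = 1 and h(Resolved) = 0. By first-step analysis:
h(Tier 3) = 0.15·h(Tier 3) + 0.35·h(Tier 1) + 0.3·1 + 0.2·0
h(Tier 1) = 0.35·h(Tier 3) + 0.4·h(Tier 1) + 0.05·1 + 0.2·0
Solving: h(Tier 3) = 0.5097, h(Tier 1) = 0.3806.
Starting from Tier 1, the probability is 0.3806.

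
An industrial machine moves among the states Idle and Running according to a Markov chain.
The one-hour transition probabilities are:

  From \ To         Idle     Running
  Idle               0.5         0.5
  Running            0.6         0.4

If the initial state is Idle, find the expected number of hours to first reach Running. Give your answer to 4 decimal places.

Let t(s) be the expected number of hours to first reach Running from state s, with t(Running) = 0. Conditioning on the first hour:
t(Idle) = 1 + 0.5·t(Idle)
Solving: t(Idle) = 2.0000.
Expected hours from Idle to Running: 2.0000.

2.0000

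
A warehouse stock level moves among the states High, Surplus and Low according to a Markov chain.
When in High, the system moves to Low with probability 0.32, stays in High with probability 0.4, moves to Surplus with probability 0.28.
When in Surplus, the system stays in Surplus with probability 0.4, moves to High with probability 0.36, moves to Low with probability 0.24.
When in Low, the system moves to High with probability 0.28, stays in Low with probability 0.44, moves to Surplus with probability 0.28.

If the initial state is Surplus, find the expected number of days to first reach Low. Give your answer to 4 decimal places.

3.7037

Let t(s) be the expected number of days to first reach Low from state s, with t(Low) = 0. Conditioning on the first day:
t(High) = 1 + 0.4·t(High) + 0.28·t(Surplus)
t(Surplus) = 1 + 0.36·t(High) + 0.4·t(Surplus)
Solving: t(High) = 3.3951, t(Surplus) = 3.7037.
Expected days from Surplus to Low: 3.7037.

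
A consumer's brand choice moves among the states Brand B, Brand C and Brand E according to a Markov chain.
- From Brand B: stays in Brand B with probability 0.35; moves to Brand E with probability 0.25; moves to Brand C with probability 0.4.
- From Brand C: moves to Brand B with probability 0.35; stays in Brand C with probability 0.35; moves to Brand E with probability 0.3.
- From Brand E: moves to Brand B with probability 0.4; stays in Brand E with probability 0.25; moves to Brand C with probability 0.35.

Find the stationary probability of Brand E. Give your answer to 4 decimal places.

Let the stationary distribution be π with π = πP and π_1 + π_2 + π_3 = 1.
π_1 = 0.35·π_1 + 0.35·π_2 + 0.4·π_3
π_2 = 0.4·π_1 + 0.35·π_2 + 0.35·π_3
Solving with the normalization constraint gives π = (0.3634, 0.3682, 0.2684).
So the stationary probability of Brand E is 0.2684.

0.2684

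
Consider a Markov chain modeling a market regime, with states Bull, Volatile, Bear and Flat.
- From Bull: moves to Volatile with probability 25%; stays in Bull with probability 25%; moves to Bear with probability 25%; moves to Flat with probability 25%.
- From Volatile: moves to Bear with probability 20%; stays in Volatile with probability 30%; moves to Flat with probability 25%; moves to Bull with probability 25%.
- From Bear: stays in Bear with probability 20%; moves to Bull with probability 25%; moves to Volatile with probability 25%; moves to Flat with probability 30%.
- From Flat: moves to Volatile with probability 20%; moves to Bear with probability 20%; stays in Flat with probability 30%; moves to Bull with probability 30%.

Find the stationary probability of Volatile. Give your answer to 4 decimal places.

Let the stationary distribution be π with π = πP and π_1 + π_2 + π_3 + π_4 = 1.
π_1 = 0.25·π_1 + 0.25·π_2 + 0.25·π_3 + 0.3·π_4
π_2 = 0.25·π_1 + 0.3·π_2 + 0.25·π_3 + 0.2·π_4
π_3 = 0.25·π_1 + 0.2·π_2 + 0.2·π_3 + 0.2·π_4
Solving with the normalization constraint gives π = (0.2637, 0.2487, 0.2132, 0.2744).
So the stationary probability of Volatile is 0.2487.

0.2487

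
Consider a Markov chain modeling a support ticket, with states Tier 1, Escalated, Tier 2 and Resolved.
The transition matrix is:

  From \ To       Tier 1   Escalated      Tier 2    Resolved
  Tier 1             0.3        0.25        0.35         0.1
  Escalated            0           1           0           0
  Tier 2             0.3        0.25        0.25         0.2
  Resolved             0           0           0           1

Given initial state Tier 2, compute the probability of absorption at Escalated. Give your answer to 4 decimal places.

0.5952

Let h(s) be the probability of absorption at Escalated starting from transient state s. Then h(Escalated) = 1 and h(Resolved) = 0. By first-step analysis:
h(Tier 1) = 0.3·h(Tier 1) + 0.25·1 + 0.35·h(Tier 2) + 0.1·0
h(Tier 2) = 0.3·h(Tier 1) + 0.25·1 + 0.25·h(Tier 2) + 0.2·0
Solving: h(Tier 1) = 0.6548, h(Tier 2) = 0.5952.
Starting from Tier 2, the probability is 0.5952.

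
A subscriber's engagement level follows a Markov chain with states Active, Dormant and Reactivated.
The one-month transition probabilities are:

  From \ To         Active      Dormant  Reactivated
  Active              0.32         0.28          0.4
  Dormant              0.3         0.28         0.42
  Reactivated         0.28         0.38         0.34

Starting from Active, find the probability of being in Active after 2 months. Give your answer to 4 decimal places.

0.2984

Sum over the intermediate state after 1 month:
P = P(Active→Active)·P(Active→Active) + P(Active→Dormant)·P(Dormant→Active) + P(Active→Reactivated)·P(Reactivated→Active)
  = 0.32×0.32 + 0.28×0.3 + 0.4×0.28
  = 0.1024 + 0.0840 + 0.1120 = 0.2984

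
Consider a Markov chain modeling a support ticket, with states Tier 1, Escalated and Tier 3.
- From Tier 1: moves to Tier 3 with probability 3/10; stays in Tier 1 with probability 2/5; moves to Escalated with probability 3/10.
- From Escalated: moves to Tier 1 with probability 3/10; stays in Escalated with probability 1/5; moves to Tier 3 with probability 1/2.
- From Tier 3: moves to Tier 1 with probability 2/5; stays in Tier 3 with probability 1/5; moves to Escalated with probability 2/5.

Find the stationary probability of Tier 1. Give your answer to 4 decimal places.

0.3697

Let the stationary distribution be π with π = πP and π_1 + π_2 + π_3 = 1.
π_1 = 0.4·π_1 + 0.3·π_2 + 0.4·π_3
π_2 = 0.3·π_1 + 0.2·π_2 + 0.4·π_3
Solving with the normalization constraint gives π = (0.3697, 0.3025, 0.3277).
So the stationary probability of Tier 1 is 0.3697.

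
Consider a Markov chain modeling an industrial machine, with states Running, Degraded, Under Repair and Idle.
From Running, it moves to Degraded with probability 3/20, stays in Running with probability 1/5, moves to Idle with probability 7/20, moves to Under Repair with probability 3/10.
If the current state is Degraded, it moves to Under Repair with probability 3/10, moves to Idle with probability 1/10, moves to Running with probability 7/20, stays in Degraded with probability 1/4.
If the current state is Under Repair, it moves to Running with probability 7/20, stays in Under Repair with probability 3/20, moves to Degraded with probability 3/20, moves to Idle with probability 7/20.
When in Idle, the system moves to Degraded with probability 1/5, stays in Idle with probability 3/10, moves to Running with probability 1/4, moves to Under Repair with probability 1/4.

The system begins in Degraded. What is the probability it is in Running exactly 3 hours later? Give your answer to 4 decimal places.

0.2786

Propagate the distribution vector 3 hours from Degraded.
After 0 hours: (0.0000, 1.0000, 0.0000, 0.0000)
After 1 hour: (0.3500, 0.2500, 0.3000, 0.1000)
After 2 hours: (0.2875, 0.1800, 0.2500, 0.2825)
After 3 hours: (0.2786, 0.1821, 0.2484, 0.2909)
P(in Running after 3 hours) = 0.2786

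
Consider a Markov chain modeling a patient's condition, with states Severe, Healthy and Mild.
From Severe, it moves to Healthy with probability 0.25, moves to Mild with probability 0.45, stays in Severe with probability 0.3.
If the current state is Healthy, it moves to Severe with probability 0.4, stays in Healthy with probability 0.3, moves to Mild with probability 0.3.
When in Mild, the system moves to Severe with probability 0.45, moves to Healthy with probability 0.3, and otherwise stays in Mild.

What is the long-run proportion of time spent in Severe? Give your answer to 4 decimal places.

0.3791

Let the stationary distribution be π with π = πP and π_1 + π_2 + π_3 = 1.
π_1 = 0.3·π_1 + 0.4·π_2 + 0.45·π_3
π_2 = 0.25·π_1 + 0.3·π_2 + 0.3·π_3
Solving with the normalization constraint gives π = (0.3791, 0.2810, 0.3399).
So the stationary probability of Severe is 0.3791.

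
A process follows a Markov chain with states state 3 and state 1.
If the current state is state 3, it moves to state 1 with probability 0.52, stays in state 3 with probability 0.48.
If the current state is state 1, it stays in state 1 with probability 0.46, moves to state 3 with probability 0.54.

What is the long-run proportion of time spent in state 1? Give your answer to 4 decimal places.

Let the stationary distribution be π with π = πP and π_1 + π_2 = 1.
π_1 = 0.48·π_1 + 0.54·π_2
Solving with the normalization constraint gives π = (0.5094, 0.4906).
So the stationary probability of state 1 is 0.4906.

0.4906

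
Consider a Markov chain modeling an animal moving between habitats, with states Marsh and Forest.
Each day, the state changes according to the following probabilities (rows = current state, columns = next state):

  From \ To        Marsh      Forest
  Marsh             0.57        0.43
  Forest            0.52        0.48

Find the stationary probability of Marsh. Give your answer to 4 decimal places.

Let the stationary distribution be π with π = πP and π_1 + π_2 = 1.
π_1 = 0.57·π_1 + 0.52·π_2
Solving with the normalization constraint gives π = (0.5474, 0.4526).
So the stationary probability of Marsh is 0.5474.

0.5474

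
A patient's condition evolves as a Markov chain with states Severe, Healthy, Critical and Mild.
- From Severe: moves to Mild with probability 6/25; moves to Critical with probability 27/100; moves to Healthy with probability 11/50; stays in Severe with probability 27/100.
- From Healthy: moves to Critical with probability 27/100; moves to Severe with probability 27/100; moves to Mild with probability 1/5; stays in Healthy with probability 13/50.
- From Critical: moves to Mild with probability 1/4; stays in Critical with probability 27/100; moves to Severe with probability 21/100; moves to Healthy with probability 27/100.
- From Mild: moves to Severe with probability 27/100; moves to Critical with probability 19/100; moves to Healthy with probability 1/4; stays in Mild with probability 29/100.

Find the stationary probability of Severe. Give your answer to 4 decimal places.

0.2550

Let the stationary distribution be π with π = πP and π_1 + π_2 + π_3 + π_4 = 1.
π_1 = 0.27·π_1 + 0.27·π_2 + 0.21·π_3 + 0.27·π_4
π_2 = 0.22·π_1 + 0.26·π_2 + 0.27·π_3 + 0.25·π_4
π_3 = 0.27·π_1 + 0.27·π_2 + 0.27·π_3 + 0.19·π_4
Solving with the normalization constraint gives π = (0.2550, 0.2499, 0.2504, 0.2447).
So the stationary probability of Severe is 0.2550.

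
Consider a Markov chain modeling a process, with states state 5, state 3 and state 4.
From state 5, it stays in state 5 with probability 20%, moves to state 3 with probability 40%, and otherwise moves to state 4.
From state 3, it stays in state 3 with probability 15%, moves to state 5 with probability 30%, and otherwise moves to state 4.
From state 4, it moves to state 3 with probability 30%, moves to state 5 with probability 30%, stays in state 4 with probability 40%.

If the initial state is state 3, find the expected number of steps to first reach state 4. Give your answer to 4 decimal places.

Let t(s) be the expected number of steps to first reach state 4 from state s, with t(state 4) = 0. Conditioning on the first step:
t(state 5) = 1 + 0.2·t(state 5) + 0.4·t(state 3)
t(state 3) = 1 + 0.3·t(state 5) + 0.15·t(state 3)
Solving: t(state 5) = 2.2321, t(state 3) = 1.9643.
Expected steps from state 3 to state 4: 1.9643.

1.9643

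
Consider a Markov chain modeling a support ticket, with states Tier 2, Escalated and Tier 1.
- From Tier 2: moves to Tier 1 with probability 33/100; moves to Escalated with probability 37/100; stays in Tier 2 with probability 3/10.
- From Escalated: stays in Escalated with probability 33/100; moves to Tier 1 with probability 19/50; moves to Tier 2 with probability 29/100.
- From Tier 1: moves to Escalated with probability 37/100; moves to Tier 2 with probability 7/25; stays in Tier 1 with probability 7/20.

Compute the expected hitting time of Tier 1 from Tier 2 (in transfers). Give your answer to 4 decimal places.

Let t(s) be the expected number of transfers to first reach Tier 1 from state s, with t(Tier 1) = 0. Conditioning on the first transfer:
t(Tier 2) = 1 + 0.3·t(Tier 2) + 0.37·t(Escalated)
t(Escalated) = 1 + 0.29·t(Tier 2) + 0.33·t(Escalated)
Solving: t(Tier 2) = 2.8753, t(Escalated) = 2.7371.
Expected transfers from Tier 2 to Tier 1: 2.8753.

2.8753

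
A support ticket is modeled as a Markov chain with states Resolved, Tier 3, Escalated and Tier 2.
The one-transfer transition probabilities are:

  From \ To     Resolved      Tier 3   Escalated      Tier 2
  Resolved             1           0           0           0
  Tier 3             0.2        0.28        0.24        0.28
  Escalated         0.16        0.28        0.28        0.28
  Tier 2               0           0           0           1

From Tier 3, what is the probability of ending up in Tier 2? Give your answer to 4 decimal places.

Let h(s) be the probability of absorption at Tier 2 starting from transient state s. Then h(Tier 2) = 1 and h(Resolved) = 0. By first-step analysis:
h(Tier 3) = 0.2·0 + 0.28·h(Tier 3) + 0.24·h(Escalated) + 0.28·1
h(Escalated) = 0.16·0 + 0.28·h(Tier 3) + 0.28·h(Escalated) + 0.28·1
Solving: h(Tier 3) = 0.5957, h(Escalated) = 0.6206.
Starting from Tier 3, the probability is 0.5957.

0.5957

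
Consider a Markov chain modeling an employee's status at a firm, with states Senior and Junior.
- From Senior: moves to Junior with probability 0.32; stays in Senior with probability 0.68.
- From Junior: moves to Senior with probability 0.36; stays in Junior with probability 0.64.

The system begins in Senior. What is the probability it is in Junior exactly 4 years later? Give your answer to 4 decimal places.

0.4657

Propagate the distribution vector 4 years from Senior.
After 0 years: (1.0000, 0.0000)
After 1 year: (0.6800, 0.3200)
After 2 years: (0.5776, 0.4224)
After 3 years: (0.5448, 0.4552)
After 4 years: (0.5343, 0.4657)
P(in Junior after 4 years) = 0.4657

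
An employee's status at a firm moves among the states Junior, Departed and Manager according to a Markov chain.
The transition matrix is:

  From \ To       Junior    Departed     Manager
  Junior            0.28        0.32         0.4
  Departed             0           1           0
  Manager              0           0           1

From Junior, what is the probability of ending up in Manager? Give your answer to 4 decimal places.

Let h(s) be the probability of absorption at Manager starting from transient state s. Then h(Manager) = 1 and h(Departed) = 0. By first-step analysis:
h(Junior) = 0.28·h(Junior) + 0.32·0 + 0.4·1
Solving: h(Junior) = 0.5556.
Starting from Junior, the probability is 0.5556.

0.5556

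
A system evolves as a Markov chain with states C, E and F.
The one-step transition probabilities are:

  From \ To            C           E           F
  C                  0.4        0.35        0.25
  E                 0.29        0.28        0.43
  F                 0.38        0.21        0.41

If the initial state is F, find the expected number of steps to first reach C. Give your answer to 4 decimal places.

2.7803

Let t(s) be the expected number of steps to first reach C from state s, with t(C) = 0. Conditioning on the first step:
t(E) = 1 + 0.28·t(E) + 0.43·t(F)
t(F) = 1 + 0.21·t(E) + 0.41·t(F)
Solving: t(E) = 3.0493, t(F) = 2.7803.
Expected steps from F to C: 2.7803.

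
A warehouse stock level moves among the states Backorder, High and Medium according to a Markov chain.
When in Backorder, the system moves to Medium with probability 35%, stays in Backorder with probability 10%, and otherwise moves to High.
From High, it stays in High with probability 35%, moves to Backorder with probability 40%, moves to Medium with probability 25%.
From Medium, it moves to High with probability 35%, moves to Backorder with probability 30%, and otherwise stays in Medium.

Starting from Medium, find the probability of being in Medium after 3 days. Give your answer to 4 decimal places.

Propagate the distribution vector 3 days from Medium.
After 0 days: (0.0000, 0.0000, 1.0000)
After 1 day: (0.3000, 0.3500, 0.3500)
After 2 days: (0.2750, 0.4100, 0.3150)
After 3 days: (0.2860, 0.4050, 0.3090)
P(in Medium after 3 days) = 0.3090

0.3090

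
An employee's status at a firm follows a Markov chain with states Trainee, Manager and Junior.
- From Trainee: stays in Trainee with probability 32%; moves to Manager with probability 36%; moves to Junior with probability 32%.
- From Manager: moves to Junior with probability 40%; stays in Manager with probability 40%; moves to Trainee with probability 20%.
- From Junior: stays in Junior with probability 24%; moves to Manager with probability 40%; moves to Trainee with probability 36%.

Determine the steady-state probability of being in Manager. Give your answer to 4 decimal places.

0.3885

Let the stationary distribution be π with π = πP and π_1 + π_2 + π_3 = 1.
π_1 = 0.32·π_1 + 0.2·π_2 + 0.36·π_3
π_2 = 0.36·π_1 + 0.4·π_2 + 0.4·π_3
Solving with the normalization constraint gives π = (0.2864, 0.3885, 0.3251).
So the stationary probability of Manager is 0.3885.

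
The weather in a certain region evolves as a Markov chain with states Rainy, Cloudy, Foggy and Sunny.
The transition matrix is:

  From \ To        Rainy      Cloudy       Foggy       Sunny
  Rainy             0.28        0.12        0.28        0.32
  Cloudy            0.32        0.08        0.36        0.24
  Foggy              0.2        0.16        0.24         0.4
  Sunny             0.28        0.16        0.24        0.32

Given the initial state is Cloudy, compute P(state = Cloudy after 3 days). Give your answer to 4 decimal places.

0.1386

Propagate the distribution vector 3 days from Cloudy.
After 0 days: (0.0000, 1.0000, 0.0000, 0.0000)
After 1 day: (0.3200, 0.0800, 0.3600, 0.2400)
After 2 days: (0.2544, 0.1408, 0.2624, 0.3424)
After 3 days: (0.2646, 0.1386, 0.2671, 0.3297)
P(in Cloudy after 3 days) = 0.1386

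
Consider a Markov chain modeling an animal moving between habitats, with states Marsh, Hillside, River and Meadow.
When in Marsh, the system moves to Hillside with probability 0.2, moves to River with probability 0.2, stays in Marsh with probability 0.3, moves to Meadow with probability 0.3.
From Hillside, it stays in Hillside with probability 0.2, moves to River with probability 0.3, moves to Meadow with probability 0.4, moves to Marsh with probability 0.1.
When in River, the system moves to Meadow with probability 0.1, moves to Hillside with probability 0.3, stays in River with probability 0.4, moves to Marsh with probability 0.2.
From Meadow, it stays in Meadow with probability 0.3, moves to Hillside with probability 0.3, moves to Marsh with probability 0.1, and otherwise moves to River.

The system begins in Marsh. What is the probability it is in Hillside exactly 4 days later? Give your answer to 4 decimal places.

Propagate the distribution vector 4 days from Marsh.
After 0 days: (1.0000, 0.0000, 0.0000, 0.0000)
After 1 day: (0.3000, 0.2000, 0.2000, 0.3000)
After 2 days: (0.1800, 0.2500, 0.2900, 0.2800)
After 3 days: (0.1650, 0.2570, 0.3110, 0.2670)
After 4 days: (0.1641, 0.2578, 0.3146, 0.2635)
P(in Hillside after 4 days) = 0.2578

0.2578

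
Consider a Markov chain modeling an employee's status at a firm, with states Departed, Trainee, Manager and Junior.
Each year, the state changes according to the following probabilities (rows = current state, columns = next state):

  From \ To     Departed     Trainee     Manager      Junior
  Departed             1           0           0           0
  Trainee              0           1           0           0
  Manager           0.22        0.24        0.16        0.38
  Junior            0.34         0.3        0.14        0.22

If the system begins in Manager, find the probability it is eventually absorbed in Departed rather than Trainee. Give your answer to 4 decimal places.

Let h(s) be the probability of absorption at Departed starting from transient state s. Then h(Departed) = 1 and h(Trainee) = 0. By first-step analysis:
h(Manager) = 0.22·1 + 0.24·0 + 0.16·h(Manager) + 0.38·h(Junior)
h(Junior) = 0.34·1 + 0.3·0 + 0.14·h(Manager) + 0.22·h(Junior)
Solving: h(Manager) = 0.4997, h(Junior) = 0.5256.
Starting from Manager, the probability is 0.4997.

0.4997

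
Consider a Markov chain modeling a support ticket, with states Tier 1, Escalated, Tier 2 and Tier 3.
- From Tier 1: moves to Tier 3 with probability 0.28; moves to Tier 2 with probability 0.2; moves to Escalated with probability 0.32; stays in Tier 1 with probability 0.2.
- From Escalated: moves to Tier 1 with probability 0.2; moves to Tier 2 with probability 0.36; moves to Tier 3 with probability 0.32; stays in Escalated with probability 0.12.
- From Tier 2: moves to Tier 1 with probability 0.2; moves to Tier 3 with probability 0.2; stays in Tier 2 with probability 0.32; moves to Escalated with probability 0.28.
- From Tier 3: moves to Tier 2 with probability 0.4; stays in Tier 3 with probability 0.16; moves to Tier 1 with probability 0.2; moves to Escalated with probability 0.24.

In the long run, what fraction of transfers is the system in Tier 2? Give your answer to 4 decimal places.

0.3244

Let the stationary distribution be π with π = πP and π_1 + π_2 + π_3 + π_4 = 1.
π_1 = 0.2·π_1 + 0.2·π_2 + 0.2·π_3 + 0.2·π_4
π_2 = 0.32·π_1 + 0.12·π_2 + 0.28·π_3 + 0.24·π_4
π_3 = 0.2·π_1 + 0.36·π_2 + 0.32·π_3 + 0.4·π_4
Solving with the normalization constraint gives π = (0.2000, 0.2402, 0.3244, 0.2354).
So the stationary probability of Tier 2 is 0.3244.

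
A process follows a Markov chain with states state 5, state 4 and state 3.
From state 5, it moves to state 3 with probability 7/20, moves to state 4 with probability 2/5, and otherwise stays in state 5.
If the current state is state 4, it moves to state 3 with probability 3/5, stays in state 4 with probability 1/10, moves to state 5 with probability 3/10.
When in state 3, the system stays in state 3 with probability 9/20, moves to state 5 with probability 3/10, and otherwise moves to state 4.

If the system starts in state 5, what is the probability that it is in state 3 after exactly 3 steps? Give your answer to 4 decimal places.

0.4554

Propagate the distribution vector 3 steps from state 5.
After 0 steps: (1.0000, 0.0000, 0.0000)
After 1 step: (0.2500, 0.4000, 0.3500)
After 2 steps: (0.2875, 0.2275, 0.4850)
After 3 steps: (0.2856, 0.2590, 0.4554)
P(in state 3 after 3 steps) = 0.4554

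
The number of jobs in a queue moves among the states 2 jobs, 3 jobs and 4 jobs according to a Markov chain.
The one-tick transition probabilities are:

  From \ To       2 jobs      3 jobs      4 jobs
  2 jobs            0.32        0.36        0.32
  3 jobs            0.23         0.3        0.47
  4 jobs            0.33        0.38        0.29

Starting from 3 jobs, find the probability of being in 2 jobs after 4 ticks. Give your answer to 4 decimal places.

Propagate the distribution vector 4 ticks from 3 jobs.
After 0 ticks: (0.0000, 1.0000, 0.0000)
After 1 tick: (0.2300, 0.3000, 0.4700)
After 2 ticks: (0.2977, 0.3514, 0.3509)
After 3 ticks: (0.2919, 0.3459, 0.3622)
After 4 ticks: (0.2925, 0.3465, 0.3610)
P(in 2 jobs after 4 ticks) = 0.2925

0.2925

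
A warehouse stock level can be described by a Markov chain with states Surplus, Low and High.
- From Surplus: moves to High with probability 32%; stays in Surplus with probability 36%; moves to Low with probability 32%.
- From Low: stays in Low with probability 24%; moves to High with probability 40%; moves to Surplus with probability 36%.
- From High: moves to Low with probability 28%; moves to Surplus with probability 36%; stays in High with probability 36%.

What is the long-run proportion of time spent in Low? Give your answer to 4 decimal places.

Let the stationary distribution be π with π = πP and π_1 + π_2 + π_3 = 1.
π_1 = 0.36·π_1 + 0.36·π_2 + 0.36·π_3
π_2 = 0.32·π_1 + 0.24·π_2 + 0.28·π_3
Solving with the normalization constraint gives π = (0.3600, 0.2831, 0.3569).
So the stationary probability of Low is 0.2831.

0.2831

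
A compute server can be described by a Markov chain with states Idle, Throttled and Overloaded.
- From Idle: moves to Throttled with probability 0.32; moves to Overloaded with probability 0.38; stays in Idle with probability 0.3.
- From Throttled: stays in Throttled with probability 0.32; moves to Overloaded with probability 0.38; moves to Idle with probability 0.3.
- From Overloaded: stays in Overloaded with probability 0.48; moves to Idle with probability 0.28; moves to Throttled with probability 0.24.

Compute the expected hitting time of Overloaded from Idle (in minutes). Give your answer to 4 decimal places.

2.6316

Let t(s) be the expected number of minutes to first reach Overloaded from state s, with t(Overloaded) = 0. Conditioning on the first minute:
t(Idle) = 1 + 0.3·t(Idle) + 0.32·t(Throttled)
t(Throttled) = 1 + 0.3·t(Idle) + 0.32·t(Throttled)
Solving: t(Idle) = 2.6316, t(Throttled) = 2.6316.
Expected minutes from Idle to Overloaded: 2.6316.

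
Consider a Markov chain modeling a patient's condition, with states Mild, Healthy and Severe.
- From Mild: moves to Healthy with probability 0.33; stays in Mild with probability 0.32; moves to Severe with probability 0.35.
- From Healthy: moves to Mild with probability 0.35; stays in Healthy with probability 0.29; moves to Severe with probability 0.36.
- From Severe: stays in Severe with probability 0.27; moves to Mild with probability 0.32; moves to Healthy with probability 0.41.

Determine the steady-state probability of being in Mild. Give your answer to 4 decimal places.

Let the stationary distribution be π with π = πP and π_1 + π_2 + π_3 = 1.
π_1 = 0.32·π_1 + 0.35·π_2 + 0.32·π_3
π_2 = 0.33·π_1 + 0.29·π_2 + 0.41·π_3
Solving with the normalization constraint gives π = (0.3303, 0.3425, 0.3272).
So the stationary probability of Mild is 0.3303.

0.3303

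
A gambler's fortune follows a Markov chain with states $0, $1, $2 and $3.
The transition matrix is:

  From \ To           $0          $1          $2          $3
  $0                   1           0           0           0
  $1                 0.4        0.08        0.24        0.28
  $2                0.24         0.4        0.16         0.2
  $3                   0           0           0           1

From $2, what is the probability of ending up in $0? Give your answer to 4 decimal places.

0.5626

Let h(s) be the probability of absorption at $0 starting from transient state s. Then h($0) = 1 and h($3) = 0. By first-step analysis:
h($1) = 0.4·1 + 0.08·h($1) + 0.24·h($2) + 0.28·0
h($2) = 0.24·1 + 0.4·h($1) + 0.16·h($2) + 0.2·0
Solving: h($1) = 0.5816, h($2) = 0.5626.
Starting from $2, the probability is 0.5626.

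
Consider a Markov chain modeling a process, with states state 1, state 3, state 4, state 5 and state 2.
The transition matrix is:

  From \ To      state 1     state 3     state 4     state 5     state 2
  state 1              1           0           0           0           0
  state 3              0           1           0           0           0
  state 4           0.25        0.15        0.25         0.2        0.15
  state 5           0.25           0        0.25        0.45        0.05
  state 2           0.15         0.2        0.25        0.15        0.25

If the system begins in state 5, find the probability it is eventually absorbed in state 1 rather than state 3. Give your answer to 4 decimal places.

0.8105

Let h(s) be the probability of absorption at state 1 starting from transient state s. Then h(state 1) = 1 and h(state 3) = 0. By first-step analysis:
h(state 4) = 0.25·1 + 0.15·0 + 0.25·h(state 4) + 0.2·h(state 5) + 0.15·h(state 2)
h(state 5) = 0.25·1 + 0.25·h(state 4) + 0.45·h(state 5) + 0.05·h(state 2)
h(state 2) = 0.15·1 + 0.2·0 + 0.25·h(state 4) + 0.15·h(state 5) + 0.25·h(state 2)
Solving: h(state 4) = 0.6663, h(state 5) = 0.8105, h(state 2) = 0.5842.
Starting from state 5, the probability is 0.8105.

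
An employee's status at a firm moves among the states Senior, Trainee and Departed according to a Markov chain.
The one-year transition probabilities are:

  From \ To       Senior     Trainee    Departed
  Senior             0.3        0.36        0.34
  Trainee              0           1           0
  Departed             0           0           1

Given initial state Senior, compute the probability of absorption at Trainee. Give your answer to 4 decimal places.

Let h(s) be the probability of absorption at Trainee starting from transient state s. Then h(Trainee) = 1 and h(Departed) = 0. By first-step analysis:
h(Senior) = 0.3·h(Senior) + 0.36·1 + 0.34·0
Solving: h(Senior) = 0.5143.
Starting from Senior, the probability is 0.5143.

0.5143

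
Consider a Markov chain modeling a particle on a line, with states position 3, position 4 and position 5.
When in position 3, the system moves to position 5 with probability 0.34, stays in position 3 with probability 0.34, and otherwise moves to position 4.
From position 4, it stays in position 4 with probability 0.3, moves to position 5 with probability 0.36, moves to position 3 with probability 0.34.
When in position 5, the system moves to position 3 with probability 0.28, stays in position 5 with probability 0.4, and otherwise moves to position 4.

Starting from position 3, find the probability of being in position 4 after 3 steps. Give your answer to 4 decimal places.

Propagate the distribution vector 3 steps from position 3.
After 0 steps: (1.0000, 0.0000, 0.0000)
After 1 step: (0.3400, 0.3200, 0.3400)
After 2 steps: (0.3196, 0.3136, 0.3668)
After 3 steps: (0.3180, 0.3137, 0.3683)
P(in position 4 after 3 steps) = 0.3137

0.3137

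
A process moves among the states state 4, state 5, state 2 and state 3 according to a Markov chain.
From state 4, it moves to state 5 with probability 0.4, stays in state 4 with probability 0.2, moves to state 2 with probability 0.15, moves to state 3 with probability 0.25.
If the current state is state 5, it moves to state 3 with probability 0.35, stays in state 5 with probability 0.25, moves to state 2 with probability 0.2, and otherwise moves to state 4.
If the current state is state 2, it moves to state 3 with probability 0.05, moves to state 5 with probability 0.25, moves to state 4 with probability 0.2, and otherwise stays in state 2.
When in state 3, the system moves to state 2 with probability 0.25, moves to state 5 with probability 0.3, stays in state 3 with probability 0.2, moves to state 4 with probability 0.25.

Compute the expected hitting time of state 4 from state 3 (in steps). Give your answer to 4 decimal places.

Let t(s) be the expected number of steps to first reach state 4 from state s, with t(state 4) = 0. Conditioning on the first step:
t(state 5) = 1 + 0.25·t(state 5) + 0.2·t(state 2) + 0.35·t(state 3)
t(state 2) = 1 + 0.25·t(state 5) + 0.5·t(state 2) + 0.05·t(state 3)
t(state 3) = 1 + 0.3·t(state 5) + 0.25·t(state 2) + 0.2·t(state 3)
Solving: t(state 5) = 4.7330, t(state 2) = 4.8196, t(state 3) = 4.5310.
Expected steps from state 3 to state 4: 4.5310.

4.5310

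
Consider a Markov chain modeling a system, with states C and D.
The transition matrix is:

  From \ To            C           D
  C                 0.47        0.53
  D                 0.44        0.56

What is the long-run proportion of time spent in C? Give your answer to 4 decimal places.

0.4536

Let the stationary distribution be π with π = πP and π_1 + π_2 = 1.
π_1 = 0.47·π_1 + 0.44·π_2
Solving with the normalization constraint gives π = (0.4536, 0.5464).
So the stationary probability of C is 0.4536.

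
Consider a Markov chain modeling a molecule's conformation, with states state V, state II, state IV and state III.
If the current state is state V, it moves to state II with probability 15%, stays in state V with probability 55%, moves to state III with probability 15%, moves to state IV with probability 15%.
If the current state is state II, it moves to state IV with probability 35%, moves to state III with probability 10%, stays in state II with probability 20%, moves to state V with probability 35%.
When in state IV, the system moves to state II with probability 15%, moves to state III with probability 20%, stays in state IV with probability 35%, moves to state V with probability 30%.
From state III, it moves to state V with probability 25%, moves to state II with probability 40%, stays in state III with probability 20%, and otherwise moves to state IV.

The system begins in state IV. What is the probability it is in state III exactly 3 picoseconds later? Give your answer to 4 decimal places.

0.1606

Propagate the distribution vector 3 picoseconds from state IV.
After 0 picoseconds: (0.0000, 0.0000, 1.0000, 0.0000)
After 1 picosecond: (0.3000, 0.1500, 0.3500, 0.2000)
After 2 picoseconds: (0.3725, 0.2075, 0.2500, 0.1700)
After 3 picoseconds: (0.3950, 0.2029, 0.2415, 0.1606)
P(in state III after 3 picoseconds) = 0.1606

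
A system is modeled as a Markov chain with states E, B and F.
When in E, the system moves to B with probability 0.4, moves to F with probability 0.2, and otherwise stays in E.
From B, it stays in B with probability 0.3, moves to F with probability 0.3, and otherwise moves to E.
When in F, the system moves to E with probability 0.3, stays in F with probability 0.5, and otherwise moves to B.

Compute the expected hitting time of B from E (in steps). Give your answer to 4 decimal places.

Let t(s) be the expected number of steps to first reach B from state s, with t(B) = 0. Conditioning on the first step:
t(E) = 1 + 0.4·t(E) + 0.2·t(F)
t(F) = 1 + 0.3·t(E) + 0.5·t(F)
Solving: t(E) = 2.9167, t(F) = 3.7500.
Expected steps from E to B: 2.9167.

2.9167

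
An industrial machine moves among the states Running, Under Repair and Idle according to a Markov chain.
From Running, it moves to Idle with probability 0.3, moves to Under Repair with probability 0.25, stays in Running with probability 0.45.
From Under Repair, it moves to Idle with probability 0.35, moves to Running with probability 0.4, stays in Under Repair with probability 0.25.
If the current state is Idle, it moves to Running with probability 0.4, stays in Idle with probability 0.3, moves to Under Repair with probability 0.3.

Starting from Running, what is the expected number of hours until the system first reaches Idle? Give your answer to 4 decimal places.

Let t(s) be the expected number of hours to first reach Idle from state s, with t(Idle) = 0. Conditioning on the first hour:
t(Running) = 1 + 0.45·t(Running) + 0.25·t(Under Repair)
t(Under Repair) = 1 + 0.4·t(Running) + 0.25·t(Under Repair)
Solving: t(Running) = 3.2000, t(Under Repair) = 3.0400.
Expected hours from Running to Idle: 3.2000.

3.2000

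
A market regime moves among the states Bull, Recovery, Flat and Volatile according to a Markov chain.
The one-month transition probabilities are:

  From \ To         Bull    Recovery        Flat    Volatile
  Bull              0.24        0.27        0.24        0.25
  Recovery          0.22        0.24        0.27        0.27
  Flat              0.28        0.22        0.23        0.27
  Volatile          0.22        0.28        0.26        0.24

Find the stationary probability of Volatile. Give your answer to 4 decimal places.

Let the stationary distribution be π with π = πP and π_1 + π_2 + π_3 + π_4 = 1.
π_1 = 0.24·π_1 + 0.22·π_2 + 0.28·π_3 + 0.22·π_4
π_2 = 0.27·π_1 + 0.24·π_2 + 0.22·π_3 + 0.28·π_4
π_3 = 0.24·π_1 + 0.27·π_2 + 0.23·π_3 + 0.26·π_4
Solving with the normalization constraint gives π = (0.2398, 0.2525, 0.2502, 0.2575).
So the stationary probability of Volatile is 0.2575.

0.2575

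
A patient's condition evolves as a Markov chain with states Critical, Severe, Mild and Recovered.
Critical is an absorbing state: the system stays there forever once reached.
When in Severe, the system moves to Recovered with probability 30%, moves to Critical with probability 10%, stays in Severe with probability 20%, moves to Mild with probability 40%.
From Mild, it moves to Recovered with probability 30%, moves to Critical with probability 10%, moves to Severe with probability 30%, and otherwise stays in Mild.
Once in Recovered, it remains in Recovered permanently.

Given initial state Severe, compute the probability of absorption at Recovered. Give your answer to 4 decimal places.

Let h(s) be the probability of absorption at Recovered starting from transient state s. Then h(Recovered) = 1 and h(Critical) = 0. By first-step analysis:
h(Severe) = 0.1·0 + 0.2·h(Severe) + 0.4·h(Mild) + 0.3·1
h(Mild) = 0.1·0 + 0.3·h(Severe) + 0.3·h(Mild) + 0.3·1
Solving: h(Severe) = 0.7500, h(Mild) = 0.7500.
Starting from Severe, the probability is 0.7500.

0.7500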